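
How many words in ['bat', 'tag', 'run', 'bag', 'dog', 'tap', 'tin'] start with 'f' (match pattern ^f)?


Pattern ^f anchors to start of word. Check which words begin with 'f':
  'bat' -> no
  'tag' -> no
  'run' -> no
  'bag' -> no
  'dog' -> no
  'tap' -> no
  'tin' -> no
Matching words: []
Count: 0

0


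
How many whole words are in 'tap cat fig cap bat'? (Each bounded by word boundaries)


Word boundaries (\b) mark the start/end of each word.
Text: 'tap cat fig cap bat'
Splitting by whitespace:
  Word 1: 'tap'
  Word 2: 'cat'
  Word 3: 'fig'
  Word 4: 'cap'
  Word 5: 'bat'
Total whole words: 5

5


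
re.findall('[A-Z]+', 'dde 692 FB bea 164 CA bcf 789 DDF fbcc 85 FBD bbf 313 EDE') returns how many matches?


Pattern '[A-Z]+' finds one or more uppercase letters.
Text: 'dde 692 FB bea 164 CA bcf 789 DDF fbcc 85 FBD bbf 313 EDE'
Scanning for matches:
  Match 1: 'FB'
  Match 2: 'CA'
  Match 3: 'DDF'
  Match 4: 'FBD'
  Match 5: 'EDE'
Total matches: 5

5


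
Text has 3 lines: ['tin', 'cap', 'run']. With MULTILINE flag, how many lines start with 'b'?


With MULTILINE flag, ^ matches the start of each line.
Lines: ['tin', 'cap', 'run']
Checking which lines start with 'b':
  Line 1: 'tin' -> no
  Line 2: 'cap' -> no
  Line 3: 'run' -> no
Matching lines: []
Count: 0

0


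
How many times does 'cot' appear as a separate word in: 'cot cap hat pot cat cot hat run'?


Scanning each word for exact match 'cot':
  Word 1: 'cot' -> MATCH
  Word 2: 'cap' -> no
  Word 3: 'hat' -> no
  Word 4: 'pot' -> no
  Word 5: 'cat' -> no
  Word 6: 'cot' -> MATCH
  Word 7: 'hat' -> no
  Word 8: 'run' -> no
Total matches: 2

2


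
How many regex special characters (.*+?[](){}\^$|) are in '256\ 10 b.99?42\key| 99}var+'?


Regex special characters are: . * + ? [ ] ( ) { } \ ^ $ |
Scanning '256\ 10 b.99?42\key| 99}var+':
  pos 3: '\' -> SPECIAL
  pos 9: '.' -> SPECIAL
  pos 12: '?' -> SPECIAL
  pos 15: '\' -> SPECIAL
  pos 19: '|' -> SPECIAL
  pos 23: '}' -> SPECIAL
  pos 27: '+' -> SPECIAL
Special chars found: ['\\', '.', '?', '\\', '|', '}', '+']
Total: 7

7


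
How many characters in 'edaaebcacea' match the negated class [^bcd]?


Negated class [^bcd] matches any char NOT in {b, c, d}
Scanning 'edaaebcacea':
  pos 0: 'e' -> MATCH
  pos 1: 'd' -> no (excluded)
  pos 2: 'a' -> MATCH
  pos 3: 'a' -> MATCH
  pos 4: 'e' -> MATCH
  pos 5: 'b' -> no (excluded)
  pos 6: 'c' -> no (excluded)
  pos 7: 'a' -> MATCH
  pos 8: 'c' -> no (excluded)
  pos 9: 'e' -> MATCH
  pos 10: 'a' -> MATCH
Total matches: 7

7


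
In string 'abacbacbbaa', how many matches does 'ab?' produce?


Pattern 'ab?' matches 'a' optionally followed by 'b'.
String: 'abacbacbbaa'
Scanning left to right for 'a' then checking next char:
  Match 1: 'ab' (a followed by b)
  Match 2: 'a' (a not followed by b)
  Match 3: 'a' (a not followed by b)
  Match 4: 'a' (a not followed by b)
  Match 5: 'a' (a not followed by b)
Total matches: 5

5


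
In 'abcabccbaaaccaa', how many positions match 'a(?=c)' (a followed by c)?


Lookahead 'a(?=c)' matches 'a' only when followed by 'c'.
String: 'abcabccbaaaccaa'
Checking each position where char is 'a':
  pos 0: 'a' -> no (next='b')
  pos 3: 'a' -> no (next='b')
  pos 8: 'a' -> no (next='a')
  pos 9: 'a' -> no (next='a')
  pos 10: 'a' -> MATCH (next='c')
  pos 13: 'a' -> no (next='a')
Matching positions: [10]
Count: 1

1


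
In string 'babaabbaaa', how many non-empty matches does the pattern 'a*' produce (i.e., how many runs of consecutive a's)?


Pattern 'a*' matches zero or more a's. We want non-empty runs of consecutive a's.
String: 'babaabbaaa'
Walking through the string to find runs of a's:
  Run 1: positions 1-1 -> 'a'
  Run 2: positions 3-4 -> 'aa'
  Run 3: positions 7-9 -> 'aaa'
Non-empty runs found: ['a', 'aa', 'aaa']
Count: 3

3


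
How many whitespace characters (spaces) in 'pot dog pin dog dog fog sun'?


\s matches whitespace characters (spaces, tabs, etc.).
Text: 'pot dog pin dog dog fog sun'
This text has 7 words separated by spaces.
Number of spaces = number of words - 1 = 7 - 1 = 6

6


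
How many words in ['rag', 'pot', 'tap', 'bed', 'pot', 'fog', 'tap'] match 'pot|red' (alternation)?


Alternation 'pot|red' matches either 'pot' or 'red'.
Checking each word:
  'rag' -> no
  'pot' -> MATCH
  'tap' -> no
  'bed' -> no
  'pot' -> MATCH
  'fog' -> no
  'tap' -> no
Matches: ['pot', 'pot']
Count: 2

2


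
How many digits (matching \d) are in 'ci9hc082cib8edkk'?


\d matches any digit 0-9.
Scanning 'ci9hc082cib8edkk':
  pos 2: '9' -> DIGIT
  pos 5: '0' -> DIGIT
  pos 6: '8' -> DIGIT
  pos 7: '2' -> DIGIT
  pos 11: '8' -> DIGIT
Digits found: ['9', '0', '8', '2', '8']
Total: 5

5


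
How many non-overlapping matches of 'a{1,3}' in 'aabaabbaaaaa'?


Pattern 'a{1,3}' matches between 1 and 3 consecutive a's (greedy).
String: 'aabaabbaaaaa'
Finding runs of a's and applying greedy matching:
  Run at pos 0: 'aa' (length 2)
  Run at pos 3: 'aa' (length 2)
  Run at pos 7: 'aaaaa' (length 5)
Matches: ['aa', 'aa', 'aaa', 'aa']
Count: 4

4


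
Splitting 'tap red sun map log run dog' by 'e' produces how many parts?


Splitting by 'e' breaks the string at each occurrence of the separator.
Text: 'tap red sun map log run dog'
Parts after split:
  Part 1: 'tap r'
  Part 2: 'd sun map log run dog'
Total parts: 2

2


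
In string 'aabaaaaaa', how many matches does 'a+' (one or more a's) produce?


Pattern 'a+' matches one or more consecutive a's.
String: 'aabaaaaaa'
Scanning for runs of a:
  Match 1: 'aa' (length 2)
  Match 2: 'aaaaaa' (length 6)
Total matches: 2

2


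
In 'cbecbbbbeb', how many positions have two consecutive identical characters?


Looking for consecutive identical characters in 'cbecbbbbeb':
  pos 0-1: 'c' vs 'b' -> different
  pos 1-2: 'b' vs 'e' -> different
  pos 2-3: 'e' vs 'c' -> different
  pos 3-4: 'c' vs 'b' -> different
  pos 4-5: 'b' vs 'b' -> MATCH ('bb')
  pos 5-6: 'b' vs 'b' -> MATCH ('bb')
  pos 6-7: 'b' vs 'b' -> MATCH ('bb')
  pos 7-8: 'b' vs 'e' -> different
  pos 8-9: 'e' vs 'b' -> different
Consecutive identical pairs: ['bb', 'bb', 'bb']
Count: 3

3


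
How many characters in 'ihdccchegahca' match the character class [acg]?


Character class [acg] matches any of: {a, c, g}
Scanning string 'ihdccchegahca' character by character:
  pos 0: 'i' -> no
  pos 1: 'h' -> no
  pos 2: 'd' -> no
  pos 3: 'c' -> MATCH
  pos 4: 'c' -> MATCH
  pos 5: 'c' -> MATCH
  pos 6: 'h' -> no
  pos 7: 'e' -> no
  pos 8: 'g' -> MATCH
  pos 9: 'a' -> MATCH
  pos 10: 'h' -> no
  pos 11: 'c' -> MATCH
  pos 12: 'a' -> MATCH
Total matches: 7

7


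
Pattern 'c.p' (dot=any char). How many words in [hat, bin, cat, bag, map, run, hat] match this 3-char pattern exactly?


Pattern 'c.p' means: starts with 'c', any single char, ends with 'p'.
Checking each word (must be exactly 3 chars):
  'hat' (len=3): no
  'bin' (len=3): no
  'cat' (len=3): no
  'bag' (len=3): no
  'map' (len=3): no
  'run' (len=3): no
  'hat' (len=3): no
Matching words: []
Total: 0

0


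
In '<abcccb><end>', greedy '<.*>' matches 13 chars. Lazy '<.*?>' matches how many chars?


Greedy '<.*>' tries to match as MUCH as possible.
Lazy '<.*?>' tries to match as LITTLE as possible.

String: '<abcccb><end>'
Greedy '<.*>' starts at first '<' and extends to the LAST '>': '<abcccb><end>' (13 chars)
Lazy '<.*?>' starts at first '<' and stops at the FIRST '>': '<abcccb>' (8 chars)

8


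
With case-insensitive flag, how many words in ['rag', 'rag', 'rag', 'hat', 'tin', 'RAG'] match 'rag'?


Case-insensitive matching: compare each word's lowercase form to 'rag'.
  'rag' -> lower='rag' -> MATCH
  'rag' -> lower='rag' -> MATCH
  'rag' -> lower='rag' -> MATCH
  'hat' -> lower='hat' -> no
  'tin' -> lower='tin' -> no
  'RAG' -> lower='rag' -> MATCH
Matches: ['rag', 'rag', 'rag', 'RAG']
Count: 4

4


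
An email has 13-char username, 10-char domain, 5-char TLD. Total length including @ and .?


An email address has format: username@domain.tld
Username length: 13
'@' character: 1
Domain length: 10
'.' character: 1
TLD length: 5
Total = 13 + 1 + 10 + 1 + 5 = 30

30


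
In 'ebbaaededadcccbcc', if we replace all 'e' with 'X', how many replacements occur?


re.sub('e', 'X', text) replaces every occurrence of 'e' with 'X'.
Text: 'ebbaaededadcccbcc'
Scanning for 'e':
  pos 0: 'e' -> replacement #1
  pos 5: 'e' -> replacement #2
  pos 7: 'e' -> replacement #3
Total replacements: 3

3


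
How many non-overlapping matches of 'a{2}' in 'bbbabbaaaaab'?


Pattern 'a{2}' matches exactly 2 consecutive a's (greedy, non-overlapping).
String: 'bbbabbaaaaab'
Scanning for runs of a's:
  Run at pos 3: 'a' (length 1) -> 0 match(es)
  Run at pos 6: 'aaaaa' (length 5) -> 2 match(es)
Matches found: ['aa', 'aa']
Total: 2

2


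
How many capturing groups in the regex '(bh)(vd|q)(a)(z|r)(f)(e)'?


To count capturing groups, count each '(' that starts a group.
Pattern: '(bh)(vd|q)(a)(z|r)(f)(e)'
Walking through the pattern:
  Position 0: '(' -> group #1
  Position 4: '(' -> group #2
  Position 10: '(' -> group #3
  Position 13: '(' -> group #4
  Position 18: '(' -> group #5
  Position 21: '(' -> group #6
Total capturing groups: 6

6


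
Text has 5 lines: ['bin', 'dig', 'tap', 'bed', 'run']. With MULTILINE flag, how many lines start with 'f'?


With MULTILINE flag, ^ matches the start of each line.
Lines: ['bin', 'dig', 'tap', 'bed', 'run']
Checking which lines start with 'f':
  Line 1: 'bin' -> no
  Line 2: 'dig' -> no
  Line 3: 'tap' -> no
  Line 4: 'bed' -> no
  Line 5: 'run' -> no
Matching lines: []
Count: 0

0


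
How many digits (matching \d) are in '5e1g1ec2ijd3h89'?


\d matches any digit 0-9.
Scanning '5e1g1ec2ijd3h89':
  pos 0: '5' -> DIGIT
  pos 2: '1' -> DIGIT
  pos 4: '1' -> DIGIT
  pos 7: '2' -> DIGIT
  pos 11: '3' -> DIGIT
  pos 13: '8' -> DIGIT
  pos 14: '9' -> DIGIT
Digits found: ['5', '1', '1', '2', '3', '8', '9']
Total: 7

7


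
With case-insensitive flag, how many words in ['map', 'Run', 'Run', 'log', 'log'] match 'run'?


Case-insensitive matching: compare each word's lowercase form to 'run'.
  'map' -> lower='map' -> no
  'Run' -> lower='run' -> MATCH
  'Run' -> lower='run' -> MATCH
  'log' -> lower='log' -> no
  'log' -> lower='log' -> no
Matches: ['Run', 'Run']
Count: 2

2


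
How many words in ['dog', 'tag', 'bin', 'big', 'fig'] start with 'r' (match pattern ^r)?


Pattern ^r anchors to start of word. Check which words begin with 'r':
  'dog' -> no
  'tag' -> no
  'bin' -> no
  'big' -> no
  'fig' -> no
Matching words: []
Count: 0

0


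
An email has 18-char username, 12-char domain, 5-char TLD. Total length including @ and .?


An email address has format: username@domain.tld
Username length: 18
'@' character: 1
Domain length: 12
'.' character: 1
TLD length: 5
Total = 18 + 1 + 12 + 1 + 5 = 37

37


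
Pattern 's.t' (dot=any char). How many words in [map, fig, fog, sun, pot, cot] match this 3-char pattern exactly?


Pattern 's.t' means: starts with 's', any single char, ends with 't'.
Checking each word (must be exactly 3 chars):
  'map' (len=3): no
  'fig' (len=3): no
  'fog' (len=3): no
  'sun' (len=3): no
  'pot' (len=3): no
  'cot' (len=3): no
Matching words: []
Total: 0

0


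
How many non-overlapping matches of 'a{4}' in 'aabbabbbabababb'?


Pattern 'a{4}' matches exactly 4 consecutive a's (greedy, non-overlapping).
String: 'aabbabbbabababb'
Scanning for runs of a's:
  Run at pos 0: 'aa' (length 2) -> 0 match(es)
  Run at pos 4: 'a' (length 1) -> 0 match(es)
  Run at pos 8: 'a' (length 1) -> 0 match(es)
  Run at pos 10: 'a' (length 1) -> 0 match(es)
  Run at pos 12: 'a' (length 1) -> 0 match(es)
Matches found: []
Total: 0

0


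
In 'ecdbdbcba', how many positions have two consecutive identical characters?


Looking for consecutive identical characters in 'ecdbdbcba':
  pos 0-1: 'e' vs 'c' -> different
  pos 1-2: 'c' vs 'd' -> different
  pos 2-3: 'd' vs 'b' -> different
  pos 3-4: 'b' vs 'd' -> different
  pos 4-5: 'd' vs 'b' -> different
  pos 5-6: 'b' vs 'c' -> different
  pos 6-7: 'c' vs 'b' -> different
  pos 7-8: 'b' vs 'a' -> different
Consecutive identical pairs: []
Count: 0

0


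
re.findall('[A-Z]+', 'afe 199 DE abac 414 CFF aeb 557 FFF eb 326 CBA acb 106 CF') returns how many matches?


Pattern '[A-Z]+' finds one or more uppercase letters.
Text: 'afe 199 DE abac 414 CFF aeb 557 FFF eb 326 CBA acb 106 CF'
Scanning for matches:
  Match 1: 'DE'
  Match 2: 'CFF'
  Match 3: 'FFF'
  Match 4: 'CBA'
  Match 5: 'CF'
Total matches: 5

5


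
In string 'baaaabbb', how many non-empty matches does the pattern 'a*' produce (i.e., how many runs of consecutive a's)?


Pattern 'a*' matches zero or more a's. We want non-empty runs of consecutive a's.
String: 'baaaabbb'
Walking through the string to find runs of a's:
  Run 1: positions 1-4 -> 'aaaa'
Non-empty runs found: ['aaaa']
Count: 1

1


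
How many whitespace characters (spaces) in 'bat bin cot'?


\s matches whitespace characters (spaces, tabs, etc.).
Text: 'bat bin cot'
This text has 3 words separated by spaces.
Number of spaces = number of words - 1 = 3 - 1 = 2

2


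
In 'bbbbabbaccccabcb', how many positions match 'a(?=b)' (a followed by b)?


Lookahead 'a(?=b)' matches 'a' only when followed by 'b'.
String: 'bbbbabbaccccabcb'
Checking each position where char is 'a':
  pos 4: 'a' -> MATCH (next='b')
  pos 7: 'a' -> no (next='c')
  pos 12: 'a' -> MATCH (next='b')
Matching positions: [4, 12]
Count: 2

2


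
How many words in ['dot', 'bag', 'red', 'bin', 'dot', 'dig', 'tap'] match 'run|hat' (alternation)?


Alternation 'run|hat' matches either 'run' or 'hat'.
Checking each word:
  'dot' -> no
  'bag' -> no
  'red' -> no
  'bin' -> no
  'dot' -> no
  'dig' -> no
  'tap' -> no
Matches: []
Count: 0

0


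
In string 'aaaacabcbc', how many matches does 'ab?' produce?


Pattern 'ab?' matches 'a' optionally followed by 'b'.
String: 'aaaacabcbc'
Scanning left to right for 'a' then checking next char:
  Match 1: 'a' (a not followed by b)
  Match 2: 'a' (a not followed by b)
  Match 3: 'a' (a not followed by b)
  Match 4: 'a' (a not followed by b)
  Match 5: 'ab' (a followed by b)
Total matches: 5

5


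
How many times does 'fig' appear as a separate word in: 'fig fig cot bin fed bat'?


Scanning each word for exact match 'fig':
  Word 1: 'fig' -> MATCH
  Word 2: 'fig' -> MATCH
  Word 3: 'cot' -> no
  Word 4: 'bin' -> no
  Word 5: 'fed' -> no
  Word 6: 'bat' -> no
Total matches: 2

2


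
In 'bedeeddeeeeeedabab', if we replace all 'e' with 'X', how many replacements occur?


re.sub('e', 'X', text) replaces every occurrence of 'e' with 'X'.
Text: 'bedeeddeeeeeedabab'
Scanning for 'e':
  pos 1: 'e' -> replacement #1
  pos 3: 'e' -> replacement #2
  pos 4: 'e' -> replacement #3
  pos 7: 'e' -> replacement #4
  pos 8: 'e' -> replacement #5
  pos 9: 'e' -> replacement #6
  pos 10: 'e' -> replacement #7
  pos 11: 'e' -> replacement #8
  pos 12: 'e' -> replacement #9
Total replacements: 9

9


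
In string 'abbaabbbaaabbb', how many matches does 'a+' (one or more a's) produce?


Pattern 'a+' matches one or more consecutive a's.
String: 'abbaabbbaaabbb'
Scanning for runs of a:
  Match 1: 'a' (length 1)
  Match 2: 'aa' (length 2)
  Match 3: 'aaa' (length 3)
Total matches: 3

3


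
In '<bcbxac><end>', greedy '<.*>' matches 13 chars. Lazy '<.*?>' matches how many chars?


Greedy '<.*>' tries to match as MUCH as possible.
Lazy '<.*?>' tries to match as LITTLE as possible.

String: '<bcbxac><end>'
Greedy '<.*>' starts at first '<' and extends to the LAST '>': '<bcbxac><end>' (13 chars)
Lazy '<.*?>' starts at first '<' and stops at the FIRST '>': '<bcbxac>' (8 chars)

8


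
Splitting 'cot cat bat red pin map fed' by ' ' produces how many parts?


Splitting by ' ' breaks the string at each occurrence of the separator.
Text: 'cot cat bat red pin map fed'
Parts after split:
  Part 1: 'cot'
  Part 2: 'cat'
  Part 3: 'bat'
  Part 4: 'red'
  Part 5: 'pin'
  Part 6: 'map'
  Part 7: 'fed'
Total parts: 7

7


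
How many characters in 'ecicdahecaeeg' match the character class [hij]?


Character class [hij] matches any of: {h, i, j}
Scanning string 'ecicdahecaeeg' character by character:
  pos 0: 'e' -> no
  pos 1: 'c' -> no
  pos 2: 'i' -> MATCH
  pos 3: 'c' -> no
  pos 4: 'd' -> no
  pos 5: 'a' -> no
  pos 6: 'h' -> MATCH
  pos 7: 'e' -> no
  pos 8: 'c' -> no
  pos 9: 'a' -> no
  pos 10: 'e' -> no
  pos 11: 'e' -> no
  pos 12: 'g' -> no
Total matches: 2

2


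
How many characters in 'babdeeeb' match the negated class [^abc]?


Negated class [^abc] matches any char NOT in {a, b, c}
Scanning 'babdeeeb':
  pos 0: 'b' -> no (excluded)
  pos 1: 'a' -> no (excluded)
  pos 2: 'b' -> no (excluded)
  pos 3: 'd' -> MATCH
  pos 4: 'e' -> MATCH
  pos 5: 'e' -> MATCH
  pos 6: 'e' -> MATCH
  pos 7: 'b' -> no (excluded)
Total matches: 4

4


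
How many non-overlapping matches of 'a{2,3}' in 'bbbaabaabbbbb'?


Pattern 'a{2,3}' matches between 2 and 3 consecutive a's (greedy).
String: 'bbbaabaabbbbb'
Finding runs of a's and applying greedy matching:
  Run at pos 3: 'aa' (length 2)
  Run at pos 6: 'aa' (length 2)
Matches: ['aa', 'aa']
Count: 2

2


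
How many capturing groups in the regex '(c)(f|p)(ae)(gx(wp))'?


To count capturing groups, count each '(' that starts a group.
Pattern: '(c)(f|p)(ae)(gx(wp))'
Walking through the pattern:
  Position 0: '(' -> group #1
  Position 3: '(' -> group #2
  Position 8: '(' -> group #3
  Position 12: '(' -> group #4
  Position 15: '(' -> group #5
Total capturing groups: 5

5


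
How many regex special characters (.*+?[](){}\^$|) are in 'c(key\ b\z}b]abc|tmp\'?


Regex special characters are: . * + ? [ ] ( ) { } \ ^ $ |
Scanning 'c(key\ b\z}b]abc|tmp\':
  pos 1: '(' -> SPECIAL
  pos 5: '\' -> SPECIAL
  pos 8: '\' -> SPECIAL
  pos 10: '}' -> SPECIAL
  pos 12: ']' -> SPECIAL
  pos 16: '|' -> SPECIAL
  pos 20: '\' -> SPECIAL
Special chars found: ['(', '\\', '\\', '}', ']', '|', '\\']
Total: 7

7


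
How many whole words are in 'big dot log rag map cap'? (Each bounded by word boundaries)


Word boundaries (\b) mark the start/end of each word.
Text: 'big dot log rag map cap'
Splitting by whitespace:
  Word 1: 'big'
  Word 2: 'dot'
  Word 3: 'log'
  Word 4: 'rag'
  Word 5: 'map'
  Word 6: 'cap'
Total whole words: 6

6


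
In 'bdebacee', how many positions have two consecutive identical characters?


Looking for consecutive identical characters in 'bdebacee':
  pos 0-1: 'b' vs 'd' -> different
  pos 1-2: 'd' vs 'e' -> different
  pos 2-3: 'e' vs 'b' -> different
  pos 3-4: 'b' vs 'a' -> different
  pos 4-5: 'a' vs 'c' -> different
  pos 5-6: 'c' vs 'e' -> different
  pos 6-7: 'e' vs 'e' -> MATCH ('ee')
Consecutive identical pairs: ['ee']
Count: 1

1


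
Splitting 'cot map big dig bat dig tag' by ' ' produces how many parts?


Splitting by ' ' breaks the string at each occurrence of the separator.
Text: 'cot map big dig bat dig tag'
Parts after split:
  Part 1: 'cot'
  Part 2: 'map'
  Part 3: 'big'
  Part 4: 'dig'
  Part 5: 'bat'
  Part 6: 'dig'
  Part 7: 'tag'
Total parts: 7

7


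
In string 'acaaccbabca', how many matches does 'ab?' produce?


Pattern 'ab?' matches 'a' optionally followed by 'b'.
String: 'acaaccbabca'
Scanning left to right for 'a' then checking next char:
  Match 1: 'a' (a not followed by b)
  Match 2: 'a' (a not followed by b)
  Match 3: 'a' (a not followed by b)
  Match 4: 'ab' (a followed by b)
  Match 5: 'a' (a not followed by b)
Total matches: 5

5


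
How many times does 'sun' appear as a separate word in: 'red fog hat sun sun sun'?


Scanning each word for exact match 'sun':
  Word 1: 'red' -> no
  Word 2: 'fog' -> no
  Word 3: 'hat' -> no
  Word 4: 'sun' -> MATCH
  Word 5: 'sun' -> MATCH
  Word 6: 'sun' -> MATCH
Total matches: 3

3


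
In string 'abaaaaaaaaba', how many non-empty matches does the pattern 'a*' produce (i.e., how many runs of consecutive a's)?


Pattern 'a*' matches zero or more a's. We want non-empty runs of consecutive a's.
String: 'abaaaaaaaaba'
Walking through the string to find runs of a's:
  Run 1: positions 0-0 -> 'a'
  Run 2: positions 2-9 -> 'aaaaaaaa'
  Run 3: positions 11-11 -> 'a'
Non-empty runs found: ['a', 'aaaaaaaa', 'a']
Count: 3

3


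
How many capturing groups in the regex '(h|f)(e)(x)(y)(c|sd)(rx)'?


To count capturing groups, count each '(' that starts a group.
Pattern: '(h|f)(e)(x)(y)(c|sd)(rx)'
Walking through the pattern:
  Position 0: '(' -> group #1
  Position 5: '(' -> group #2
  Position 8: '(' -> group #3
  Position 11: '(' -> group #4
  Position 14: '(' -> group #5
  Position 20: '(' -> group #6
Total capturing groups: 6

6


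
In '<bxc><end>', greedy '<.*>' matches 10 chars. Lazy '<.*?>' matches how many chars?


Greedy '<.*>' tries to match as MUCH as possible.
Lazy '<.*?>' tries to match as LITTLE as possible.

String: '<bxc><end>'
Greedy '<.*>' starts at first '<' and extends to the LAST '>': '<bxc><end>' (10 chars)
Lazy '<.*?>' starts at first '<' and stops at the FIRST '>': '<bxc>' (5 chars)

5


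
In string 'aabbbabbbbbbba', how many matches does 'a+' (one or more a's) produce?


Pattern 'a+' matches one or more consecutive a's.
String: 'aabbbabbbbbbba'
Scanning for runs of a:
  Match 1: 'aa' (length 2)
  Match 2: 'a' (length 1)
  Match 3: 'a' (length 1)
Total matches: 3

3


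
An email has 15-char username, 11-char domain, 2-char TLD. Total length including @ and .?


An email address has format: username@domain.tld
Username length: 15
'@' character: 1
Domain length: 11
'.' character: 1
TLD length: 2
Total = 15 + 1 + 11 + 1 + 2 = 30

30


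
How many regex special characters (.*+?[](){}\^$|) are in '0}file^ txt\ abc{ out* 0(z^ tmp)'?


Regex special characters are: . * + ? [ ] ( ) { } \ ^ $ |
Scanning '0}file^ txt\ abc{ out* 0(z^ tmp)':
  pos 1: '}' -> SPECIAL
  pos 6: '^' -> SPECIAL
  pos 11: '\' -> SPECIAL
  pos 16: '{' -> SPECIAL
  pos 21: '*' -> SPECIAL
  pos 24: '(' -> SPECIAL
  pos 26: '^' -> SPECIAL
  pos 31: ')' -> SPECIAL
Special chars found: ['}', '^', '\\', '{', '*', '(', '^', ')']
Total: 8

8


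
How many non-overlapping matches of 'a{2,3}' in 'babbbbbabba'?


Pattern 'a{2,3}' matches between 2 and 3 consecutive a's (greedy).
String: 'babbbbbabba'
Finding runs of a's and applying greedy matching:
  Run at pos 1: 'a' (length 1)
  Run at pos 7: 'a' (length 1)
  Run at pos 10: 'a' (length 1)
Matches: []
Count: 0

0


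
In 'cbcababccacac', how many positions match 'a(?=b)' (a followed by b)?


Lookahead 'a(?=b)' matches 'a' only when followed by 'b'.
String: 'cbcababccacac'
Checking each position where char is 'a':
  pos 3: 'a' -> MATCH (next='b')
  pos 5: 'a' -> MATCH (next='b')
  pos 9: 'a' -> no (next='c')
  pos 11: 'a' -> no (next='c')
Matching positions: [3, 5]
Count: 2

2


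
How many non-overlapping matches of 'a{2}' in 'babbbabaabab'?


Pattern 'a{2}' matches exactly 2 consecutive a's (greedy, non-overlapping).
String: 'babbbabaabab'
Scanning for runs of a's:
  Run at pos 1: 'a' (length 1) -> 0 match(es)
  Run at pos 5: 'a' (length 1) -> 0 match(es)
  Run at pos 7: 'aa' (length 2) -> 1 match(es)
  Run at pos 10: 'a' (length 1) -> 0 match(es)
Matches found: ['aa']
Total: 1

1


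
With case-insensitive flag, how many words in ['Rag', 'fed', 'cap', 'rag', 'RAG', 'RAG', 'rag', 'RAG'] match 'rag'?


Case-insensitive matching: compare each word's lowercase form to 'rag'.
  'Rag' -> lower='rag' -> MATCH
  'fed' -> lower='fed' -> no
  'cap' -> lower='cap' -> no
  'rag' -> lower='rag' -> MATCH
  'RAG' -> lower='rag' -> MATCH
  'RAG' -> lower='rag' -> MATCH
  'rag' -> lower='rag' -> MATCH
  'RAG' -> lower='rag' -> MATCH
Matches: ['Rag', 'rag', 'RAG', 'RAG', 'rag', 'RAG']
Count: 6

6


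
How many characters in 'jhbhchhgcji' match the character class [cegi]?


Character class [cegi] matches any of: {c, e, g, i}
Scanning string 'jhbhchhgcji' character by character:
  pos 0: 'j' -> no
  pos 1: 'h' -> no
  pos 2: 'b' -> no
  pos 3: 'h' -> no
  pos 4: 'c' -> MATCH
  pos 5: 'h' -> no
  pos 6: 'h' -> no
  pos 7: 'g' -> MATCH
  pos 8: 'c' -> MATCH
  pos 9: 'j' -> no
  pos 10: 'i' -> MATCH
Total matches: 4

4


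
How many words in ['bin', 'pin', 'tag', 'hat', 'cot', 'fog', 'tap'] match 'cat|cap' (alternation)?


Alternation 'cat|cap' matches either 'cat' or 'cap'.
Checking each word:
  'bin' -> no
  'pin' -> no
  'tag' -> no
  'hat' -> no
  'cot' -> no
  'fog' -> no
  'tap' -> no
Matches: []
Count: 0

0


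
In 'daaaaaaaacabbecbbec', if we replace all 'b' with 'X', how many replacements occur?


re.sub('b', 'X', text) replaces every occurrence of 'b' with 'X'.
Text: 'daaaaaaaacabbecbbec'
Scanning for 'b':
  pos 11: 'b' -> replacement #1
  pos 12: 'b' -> replacement #2
  pos 15: 'b' -> replacement #3
  pos 16: 'b' -> replacement #4
Total replacements: 4

4


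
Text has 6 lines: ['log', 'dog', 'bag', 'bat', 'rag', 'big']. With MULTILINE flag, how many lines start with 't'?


With MULTILINE flag, ^ matches the start of each line.
Lines: ['log', 'dog', 'bag', 'bat', 'rag', 'big']
Checking which lines start with 't':
  Line 1: 'log' -> no
  Line 2: 'dog' -> no
  Line 3: 'bag' -> no
  Line 4: 'bat' -> no
  Line 5: 'rag' -> no
  Line 6: 'big' -> no
Matching lines: []
Count: 0

0


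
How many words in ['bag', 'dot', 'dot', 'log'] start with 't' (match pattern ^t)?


Pattern ^t anchors to start of word. Check which words begin with 't':
  'bag' -> no
  'dot' -> no
  'dot' -> no
  'log' -> no
Matching words: []
Count: 0

0


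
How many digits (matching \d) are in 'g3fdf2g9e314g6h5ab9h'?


\d matches any digit 0-9.
Scanning 'g3fdf2g9e314g6h5ab9h':
  pos 1: '3' -> DIGIT
  pos 5: '2' -> DIGIT
  pos 7: '9' -> DIGIT
  pos 9: '3' -> DIGIT
  pos 10: '1' -> DIGIT
  pos 11: '4' -> DIGIT
  pos 13: '6' -> DIGIT
  pos 15: '5' -> DIGIT
  pos 18: '9' -> DIGIT
Digits found: ['3', '2', '9', '3', '1', '4', '6', '5', '9']
Total: 9

9


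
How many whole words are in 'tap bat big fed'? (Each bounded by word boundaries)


Word boundaries (\b) mark the start/end of each word.
Text: 'tap bat big fed'
Splitting by whitespace:
  Word 1: 'tap'
  Word 2: 'bat'
  Word 3: 'big'
  Word 4: 'fed'
Total whole words: 4

4


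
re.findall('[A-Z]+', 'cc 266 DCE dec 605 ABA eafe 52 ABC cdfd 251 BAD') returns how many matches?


Pattern '[A-Z]+' finds one or more uppercase letters.
Text: 'cc 266 DCE dec 605 ABA eafe 52 ABC cdfd 251 BAD'
Scanning for matches:
  Match 1: 'DCE'
  Match 2: 'ABA'
  Match 3: 'ABC'
  Match 4: 'BAD'
Total matches: 4

4


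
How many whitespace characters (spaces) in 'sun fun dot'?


\s matches whitespace characters (spaces, tabs, etc.).
Text: 'sun fun dot'
This text has 3 words separated by spaces.
Number of spaces = number of words - 1 = 3 - 1 = 2

2


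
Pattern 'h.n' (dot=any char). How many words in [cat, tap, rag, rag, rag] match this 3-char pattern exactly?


Pattern 'h.n' means: starts with 'h', any single char, ends with 'n'.
Checking each word (must be exactly 3 chars):
  'cat' (len=3): no
  'tap' (len=3): no
  'rag' (len=3): no
  'rag' (len=3): no
  'rag' (len=3): no
Matching words: []
Total: 0

0


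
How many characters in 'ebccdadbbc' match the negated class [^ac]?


Negated class [^ac] matches any char NOT in {a, c}
Scanning 'ebccdadbbc':
  pos 0: 'e' -> MATCH
  pos 1: 'b' -> MATCH
  pos 2: 'c' -> no (excluded)
  pos 3: 'c' -> no (excluded)
  pos 4: 'd' -> MATCH
  pos 5: 'a' -> no (excluded)
  pos 6: 'd' -> MATCH
  pos 7: 'b' -> MATCH
  pos 8: 'b' -> MATCH
  pos 9: 'c' -> no (excluded)
Total matches: 6

6


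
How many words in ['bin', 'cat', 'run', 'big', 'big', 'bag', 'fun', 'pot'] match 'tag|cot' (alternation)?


Alternation 'tag|cot' matches either 'tag' or 'cot'.
Checking each word:
  'bin' -> no
  'cat' -> no
  'run' -> no
  'big' -> no
  'big' -> no
  'bag' -> no
  'fun' -> no
  'pot' -> no
Matches: []
Count: 0

0


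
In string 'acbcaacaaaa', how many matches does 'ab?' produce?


Pattern 'ab?' matches 'a' optionally followed by 'b'.
String: 'acbcaacaaaa'
Scanning left to right for 'a' then checking next char:
  Match 1: 'a' (a not followed by b)
  Match 2: 'a' (a not followed by b)
  Match 3: 'a' (a not followed by b)
  Match 4: 'a' (a not followed by b)
  Match 5: 'a' (a not followed by b)
  Match 6: 'a' (a not followed by b)
  Match 7: 'a' (a not followed by b)
Total matches: 7

7


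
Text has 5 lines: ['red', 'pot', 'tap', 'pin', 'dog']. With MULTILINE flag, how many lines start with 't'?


With MULTILINE flag, ^ matches the start of each line.
Lines: ['red', 'pot', 'tap', 'pin', 'dog']
Checking which lines start with 't':
  Line 1: 'red' -> no
  Line 2: 'pot' -> no
  Line 3: 'tap' -> MATCH
  Line 4: 'pin' -> no
  Line 5: 'dog' -> no
Matching lines: ['tap']
Count: 1

1


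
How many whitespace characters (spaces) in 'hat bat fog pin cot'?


\s matches whitespace characters (spaces, tabs, etc.).
Text: 'hat bat fog pin cot'
This text has 5 words separated by spaces.
Number of spaces = number of words - 1 = 5 - 1 = 4

4


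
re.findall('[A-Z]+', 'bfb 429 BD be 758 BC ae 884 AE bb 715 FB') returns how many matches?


Pattern '[A-Z]+' finds one or more uppercase letters.
Text: 'bfb 429 BD be 758 BC ae 884 AE bb 715 FB'
Scanning for matches:
  Match 1: 'BD'
  Match 2: 'BC'
  Match 3: 'AE'
  Match 4: 'FB'
Total matches: 4

4


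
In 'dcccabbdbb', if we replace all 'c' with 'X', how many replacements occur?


re.sub('c', 'X', text) replaces every occurrence of 'c' with 'X'.
Text: 'dcccabbdbb'
Scanning for 'c':
  pos 1: 'c' -> replacement #1
  pos 2: 'c' -> replacement #2
  pos 3: 'c' -> replacement #3
Total replacements: 3

3


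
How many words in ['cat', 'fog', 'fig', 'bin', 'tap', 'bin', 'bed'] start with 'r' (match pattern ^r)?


Pattern ^r anchors to start of word. Check which words begin with 'r':
  'cat' -> no
  'fog' -> no
  'fig' -> no
  'bin' -> no
  'tap' -> no
  'bin' -> no
  'bed' -> no
Matching words: []
Count: 0

0


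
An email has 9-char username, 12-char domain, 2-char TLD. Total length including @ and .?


An email address has format: username@domain.tld
Username length: 9
'@' character: 1
Domain length: 12
'.' character: 1
TLD length: 2
Total = 9 + 1 + 12 + 1 + 2 = 25

25


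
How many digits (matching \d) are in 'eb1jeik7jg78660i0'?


\d matches any digit 0-9.
Scanning 'eb1jeik7jg78660i0':
  pos 2: '1' -> DIGIT
  pos 7: '7' -> DIGIT
  pos 10: '7' -> DIGIT
  pos 11: '8' -> DIGIT
  pos 12: '6' -> DIGIT
  pos 13: '6' -> DIGIT
  pos 14: '0' -> DIGIT
  pos 16: '0' -> DIGIT
Digits found: ['1', '7', '7', '8', '6', '6', '0', '0']
Total: 8

8


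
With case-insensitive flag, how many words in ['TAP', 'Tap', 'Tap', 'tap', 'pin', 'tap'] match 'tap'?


Case-insensitive matching: compare each word's lowercase form to 'tap'.
  'TAP' -> lower='tap' -> MATCH
  'Tap' -> lower='tap' -> MATCH
  'Tap' -> lower='tap' -> MATCH
  'tap' -> lower='tap' -> MATCH
  'pin' -> lower='pin' -> no
  'tap' -> lower='tap' -> MATCH
Matches: ['TAP', 'Tap', 'Tap', 'tap', 'tap']
Count: 5

5


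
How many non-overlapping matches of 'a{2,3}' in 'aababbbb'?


Pattern 'a{2,3}' matches between 2 and 3 consecutive a's (greedy).
String: 'aababbbb'
Finding runs of a's and applying greedy matching:
  Run at pos 0: 'aa' (length 2)
  Run at pos 3: 'a' (length 1)
Matches: ['aa']
Count: 1

1


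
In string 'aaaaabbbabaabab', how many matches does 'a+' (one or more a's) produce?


Pattern 'a+' matches one or more consecutive a's.
String: 'aaaaabbbabaabab'
Scanning for runs of a:
  Match 1: 'aaaaa' (length 5)
  Match 2: 'a' (length 1)
  Match 3: 'aa' (length 2)
  Match 4: 'a' (length 1)
Total matches: 4

4


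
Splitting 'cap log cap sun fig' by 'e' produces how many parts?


Splitting by 'e' breaks the string at each occurrence of the separator.
Text: 'cap log cap sun fig'
Parts after split:
  Part 1: 'cap log cap sun fig'
Total parts: 1

1


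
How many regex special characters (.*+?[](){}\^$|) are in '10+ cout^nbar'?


Regex special characters are: . * + ? [ ] ( ) { } \ ^ $ |
Scanning '10+ cout^nbar':
  pos 2: '+' -> SPECIAL
  pos 8: '^' -> SPECIAL
Special chars found: ['+', '^']
Total: 2

2


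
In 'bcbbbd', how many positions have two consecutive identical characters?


Looking for consecutive identical characters in 'bcbbbd':
  pos 0-1: 'b' vs 'c' -> different
  pos 1-2: 'c' vs 'b' -> different
  pos 2-3: 'b' vs 'b' -> MATCH ('bb')
  pos 3-4: 'b' vs 'b' -> MATCH ('bb')
  pos 4-5: 'b' vs 'd' -> different
Consecutive identical pairs: ['bb', 'bb']
Count: 2

2


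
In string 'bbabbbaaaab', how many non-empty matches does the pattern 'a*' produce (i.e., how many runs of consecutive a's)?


Pattern 'a*' matches zero or more a's. We want non-empty runs of consecutive a's.
String: 'bbabbbaaaab'
Walking through the string to find runs of a's:
  Run 1: positions 2-2 -> 'a'
  Run 2: positions 6-9 -> 'aaaa'
Non-empty runs found: ['a', 'aaaa']
Count: 2

2


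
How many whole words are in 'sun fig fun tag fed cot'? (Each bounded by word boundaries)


Word boundaries (\b) mark the start/end of each word.
Text: 'sun fig fun tag fed cot'
Splitting by whitespace:
  Word 1: 'sun'
  Word 2: 'fig'
  Word 3: 'fun'
  Word 4: 'tag'
  Word 5: 'fed'
  Word 6: 'cot'
Total whole words: 6

6


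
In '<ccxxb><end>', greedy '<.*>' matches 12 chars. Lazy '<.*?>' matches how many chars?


Greedy '<.*>' tries to match as MUCH as possible.
Lazy '<.*?>' tries to match as LITTLE as possible.

String: '<ccxxb><end>'
Greedy '<.*>' starts at first '<' and extends to the LAST '>': '<ccxxb><end>' (12 chars)
Lazy '<.*?>' starts at first '<' and stops at the FIRST '>': '<ccxxb>' (7 chars)

7


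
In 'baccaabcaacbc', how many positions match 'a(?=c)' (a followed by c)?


Lookahead 'a(?=c)' matches 'a' only when followed by 'c'.
String: 'baccaabcaacbc'
Checking each position where char is 'a':
  pos 1: 'a' -> MATCH (next='c')
  pos 4: 'a' -> no (next='a')
  pos 5: 'a' -> no (next='b')
  pos 8: 'a' -> no (next='a')
  pos 9: 'a' -> MATCH (next='c')
Matching positions: [1, 9]
Count: 2

2


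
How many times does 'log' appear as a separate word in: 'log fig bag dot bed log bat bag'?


Scanning each word for exact match 'log':
  Word 1: 'log' -> MATCH
  Word 2: 'fig' -> no
  Word 3: 'bag' -> no
  Word 4: 'dot' -> no
  Word 5: 'bed' -> no
  Word 6: 'log' -> MATCH
  Word 7: 'bat' -> no
  Word 8: 'bag' -> no
Total matches: 2

2


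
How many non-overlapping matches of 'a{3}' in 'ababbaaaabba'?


Pattern 'a{3}' matches exactly 3 consecutive a's (greedy, non-overlapping).
String: 'ababbaaaabba'
Scanning for runs of a's:
  Run at pos 0: 'a' (length 1) -> 0 match(es)
  Run at pos 2: 'a' (length 1) -> 0 match(es)
  Run at pos 5: 'aaaa' (length 4) -> 1 match(es)
  Run at pos 11: 'a' (length 1) -> 0 match(es)
Matches found: ['aaa']
Total: 1

1


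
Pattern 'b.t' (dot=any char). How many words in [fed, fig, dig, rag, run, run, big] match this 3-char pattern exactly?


Pattern 'b.t' means: starts with 'b', any single char, ends with 't'.
Checking each word (must be exactly 3 chars):
  'fed' (len=3): no
  'fig' (len=3): no
  'dig' (len=3): no
  'rag' (len=3): no
  'run' (len=3): no
  'run' (len=3): no
  'big' (len=3): no
Matching words: []
Total: 0

0


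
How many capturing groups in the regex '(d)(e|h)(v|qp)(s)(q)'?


To count capturing groups, count each '(' that starts a group.
Pattern: '(d)(e|h)(v|qp)(s)(q)'
Walking through the pattern:
  Position 0: '(' -> group #1
  Position 3: '(' -> group #2
  Position 8: '(' -> group #3
  Position 14: '(' -> group #4
  Position 17: '(' -> group #5
Total capturing groups: 5

5


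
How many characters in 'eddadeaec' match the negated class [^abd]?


Negated class [^abd] matches any char NOT in {a, b, d}
Scanning 'eddadeaec':
  pos 0: 'e' -> MATCH
  pos 1: 'd' -> no (excluded)
  pos 2: 'd' -> no (excluded)
  pos 3: 'a' -> no (excluded)
  pos 4: 'd' -> no (excluded)
  pos 5: 'e' -> MATCH
  pos 6: 'a' -> no (excluded)
  pos 7: 'e' -> MATCH
  pos 8: 'c' -> MATCH
Total matches: 4

4


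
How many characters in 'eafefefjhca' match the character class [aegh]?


Character class [aegh] matches any of: {a, e, g, h}
Scanning string 'eafefefjhca' character by character:
  pos 0: 'e' -> MATCH
  pos 1: 'a' -> MATCH
  pos 2: 'f' -> no
  pos 3: 'e' -> MATCH
  pos 4: 'f' -> no
  pos 5: 'e' -> MATCH
  pos 6: 'f' -> no
  pos 7: 'j' -> no
  pos 8: 'h' -> MATCH
  pos 9: 'c' -> no
  pos 10: 'a' -> MATCH
Total matches: 6

6


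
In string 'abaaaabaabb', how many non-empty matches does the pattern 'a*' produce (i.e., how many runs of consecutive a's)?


Pattern 'a*' matches zero or more a's. We want non-empty runs of consecutive a's.
String: 'abaaaabaabb'
Walking through the string to find runs of a's:
  Run 1: positions 0-0 -> 'a'
  Run 2: positions 2-5 -> 'aaaa'
  Run 3: positions 7-8 -> 'aa'
Non-empty runs found: ['a', 'aaaa', 'aa']
Count: 3

3


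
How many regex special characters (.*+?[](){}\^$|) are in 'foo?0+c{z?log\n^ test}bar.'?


Regex special characters are: . * + ? [ ] ( ) { } \ ^ $ |
Scanning 'foo?0+c{z?log\n^ test}bar.':
  pos 3: '?' -> SPECIAL
  pos 5: '+' -> SPECIAL
  pos 7: '{' -> SPECIAL
  pos 9: '?' -> SPECIAL
  pos 13: '\' -> SPECIAL
  pos 15: '^' -> SPECIAL
  pos 21: '}' -> SPECIAL
  pos 25: '.' -> SPECIAL
Special chars found: ['?', '+', '{', '?', '\\', '^', '}', '.']
Total: 8

8


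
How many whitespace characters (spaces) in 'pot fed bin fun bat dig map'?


\s matches whitespace characters (spaces, tabs, etc.).
Text: 'pot fed bin fun bat dig map'
This text has 7 words separated by spaces.
Number of spaces = number of words - 1 = 7 - 1 = 6

6


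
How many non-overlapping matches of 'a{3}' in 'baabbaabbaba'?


Pattern 'a{3}' matches exactly 3 consecutive a's (greedy, non-overlapping).
String: 'baabbaabbaba'
Scanning for runs of a's:
  Run at pos 1: 'aa' (length 2) -> 0 match(es)
  Run at pos 5: 'aa' (length 2) -> 0 match(es)
  Run at pos 9: 'a' (length 1) -> 0 match(es)
  Run at pos 11: 'a' (length 1) -> 0 match(es)
Matches found: []
Total: 0

0


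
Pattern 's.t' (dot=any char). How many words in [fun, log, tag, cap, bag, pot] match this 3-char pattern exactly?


Pattern 's.t' means: starts with 's', any single char, ends with 't'.
Checking each word (must be exactly 3 chars):
  'fun' (len=3): no
  'log' (len=3): no
  'tag' (len=3): no
  'cap' (len=3): no
  'bag' (len=3): no
  'pot' (len=3): no
Matching words: []
Total: 0

0


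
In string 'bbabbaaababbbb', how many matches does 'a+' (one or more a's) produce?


Pattern 'a+' matches one or more consecutive a's.
String: 'bbabbaaababbbb'
Scanning for runs of a:
  Match 1: 'a' (length 1)
  Match 2: 'aaa' (length 3)
  Match 3: 'a' (length 1)
Total matches: 3

3


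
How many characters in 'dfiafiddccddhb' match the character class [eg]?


Character class [eg] matches any of: {e, g}
Scanning string 'dfiafiddccddhb' character by character:
  pos 0: 'd' -> no
  pos 1: 'f' -> no
  pos 2: 'i' -> no
  pos 3: 'a' -> no
  pos 4: 'f' -> no
  pos 5: 'i' -> no
  pos 6: 'd' -> no
  pos 7: 'd' -> no
  pos 8: 'c' -> no
  pos 9: 'c' -> no
  pos 10: 'd' -> no
  pos 11: 'd' -> no
  pos 12: 'h' -> no
  pos 13: 'b' -> no
Total matches: 0

0


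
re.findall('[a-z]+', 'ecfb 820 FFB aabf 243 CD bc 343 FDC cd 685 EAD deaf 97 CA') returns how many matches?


Pattern '[a-z]+' finds one or more lowercase letters.
Text: 'ecfb 820 FFB aabf 243 CD bc 343 FDC cd 685 EAD deaf 97 CA'
Scanning for matches:
  Match 1: 'ecfb'
  Match 2: 'aabf'
  Match 3: 'bc'
  Match 4: 'cd'
  Match 5: 'deaf'
Total matches: 5

5


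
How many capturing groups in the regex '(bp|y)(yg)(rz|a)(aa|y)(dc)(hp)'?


To count capturing groups, count each '(' that starts a group.
Pattern: '(bp|y)(yg)(rz|a)(aa|y)(dc)(hp)'
Walking through the pattern:
  Position 0: '(' -> group #1
  Position 6: '(' -> group #2
  Position 10: '(' -> group #3
  Position 16: '(' -> group #4
  Position 22: '(' -> group #5
  Position 26: '(' -> group #6
Total capturing groups: 6

6
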